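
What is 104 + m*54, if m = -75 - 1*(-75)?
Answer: 104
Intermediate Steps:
m = 0 (m = -75 + 75 = 0)
104 + m*54 = 104 + 0*54 = 104 + 0 = 104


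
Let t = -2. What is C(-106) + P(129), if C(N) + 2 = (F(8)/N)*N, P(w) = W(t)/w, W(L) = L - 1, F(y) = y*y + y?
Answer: 3009/43 ≈ 69.977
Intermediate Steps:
F(y) = y + y² (F(y) = y² + y = y + y²)
W(L) = -1 + L
P(w) = -3/w (P(w) = (-1 - 2)/w = -3/w)
C(N) = 70 (C(N) = -2 + ((8*(1 + 8))/N)*N = -2 + ((8*9)/N)*N = -2 + (72/N)*N = -2 + 72 = 70)
C(-106) + P(129) = 70 - 3/129 = 70 - 3*1/129 = 70 - 1/43 = 3009/43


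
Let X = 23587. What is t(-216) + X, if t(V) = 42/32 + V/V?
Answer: 377429/16 ≈ 23589.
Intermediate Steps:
t(V) = 37/16 (t(V) = 42*(1/32) + 1 = 21/16 + 1 = 37/16)
t(-216) + X = 37/16 + 23587 = 377429/16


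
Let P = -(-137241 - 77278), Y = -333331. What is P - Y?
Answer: 547850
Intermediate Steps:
P = 214519 (P = -1*(-214519) = 214519)
P - Y = 214519 - 1*(-333331) = 214519 + 333331 = 547850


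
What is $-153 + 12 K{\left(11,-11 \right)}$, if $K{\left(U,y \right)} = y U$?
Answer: $-1605$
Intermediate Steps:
$K{\left(U,y \right)} = U y$
$-153 + 12 K{\left(11,-11 \right)} = -153 + 12 \cdot 11 \left(-11\right) = -153 + 12 \left(-121\right) = -153 - 1452 = -1605$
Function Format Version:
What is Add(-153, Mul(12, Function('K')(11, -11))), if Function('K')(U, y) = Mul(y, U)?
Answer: -1605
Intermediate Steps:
Function('K')(U, y) = Mul(U, y)
Add(-153, Mul(12, Function('K')(11, -11))) = Add(-153, Mul(12, Mul(11, -11))) = Add(-153, Mul(12, -121)) = Add(-153, -1452) = -1605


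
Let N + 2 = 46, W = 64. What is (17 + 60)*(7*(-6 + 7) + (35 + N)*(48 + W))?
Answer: 681835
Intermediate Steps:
N = 44 (N = -2 + 46 = 44)
(17 + 60)*(7*(-6 + 7) + (35 + N)*(48 + W)) = (17 + 60)*(7*(-6 + 7) + (35 + 44)*(48 + 64)) = 77*(7*1 + 79*112) = 77*(7 + 8848) = 77*8855 = 681835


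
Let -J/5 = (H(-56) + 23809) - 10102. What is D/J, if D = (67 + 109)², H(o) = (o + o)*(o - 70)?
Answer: -2816/12645 ≈ -0.22270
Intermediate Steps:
H(o) = 2*o*(-70 + o) (H(o) = (2*o)*(-70 + o) = 2*o*(-70 + o))
D = 30976 (D = 176² = 30976)
J = -139095 (J = -5*((2*(-56)*(-70 - 56) + 23809) - 10102) = -5*((2*(-56)*(-126) + 23809) - 10102) = -5*((14112 + 23809) - 10102) = -5*(37921 - 10102) = -5*27819 = -139095)
D/J = 30976/(-139095) = 30976*(-1/139095) = -2816/12645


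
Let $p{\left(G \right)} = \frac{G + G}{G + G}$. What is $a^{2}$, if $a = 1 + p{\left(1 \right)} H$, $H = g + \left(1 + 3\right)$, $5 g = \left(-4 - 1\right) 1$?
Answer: $16$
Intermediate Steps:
$p{\left(G \right)} = 1$ ($p{\left(G \right)} = \frac{2 G}{2 G} = 2 G \frac{1}{2 G} = 1$)
$g = -1$ ($g = \frac{\left(-4 - 1\right) 1}{5} = \frac{\left(-5\right) 1}{5} = \frac{1}{5} \left(-5\right) = -1$)
$H = 3$ ($H = -1 + \left(1 + 3\right) = -1 + 4 = 3$)
$a = 4$ ($a = 1 + 1 \cdot 3 = 1 + 3 = 4$)
$a^{2} = 4^{2} = 16$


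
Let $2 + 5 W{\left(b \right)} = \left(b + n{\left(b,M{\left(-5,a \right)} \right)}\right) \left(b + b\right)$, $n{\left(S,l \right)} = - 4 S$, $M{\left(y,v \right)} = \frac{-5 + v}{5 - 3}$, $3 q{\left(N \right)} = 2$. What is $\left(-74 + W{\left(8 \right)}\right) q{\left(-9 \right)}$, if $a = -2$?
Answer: $- \frac{504}{5} \approx -100.8$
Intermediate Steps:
$q{\left(N \right)} = \frac{2}{3}$ ($q{\left(N \right)} = \frac{1}{3} \cdot 2 = \frac{2}{3}$)
$M{\left(y,v \right)} = - \frac{5}{2} + \frac{v}{2}$ ($M{\left(y,v \right)} = \frac{-5 + v}{2} = \left(-5 + v\right) \frac{1}{2} = - \frac{5}{2} + \frac{v}{2}$)
$W{\left(b \right)} = - \frac{2}{5} - \frac{6 b^{2}}{5}$ ($W{\left(b \right)} = - \frac{2}{5} + \frac{\left(b - 4 b\right) \left(b + b\right)}{5} = - \frac{2}{5} + \frac{- 3 b 2 b}{5} = - \frac{2}{5} + \frac{\left(-6\right) b^{2}}{5} = - \frac{2}{5} - \frac{6 b^{2}}{5}$)
$\left(-74 + W{\left(8 \right)}\right) q{\left(-9 \right)} = \left(-74 - \left(\frac{2}{5} + \frac{6 \cdot 8^{2}}{5}\right)\right) \frac{2}{3} = \left(-74 - \frac{386}{5}\right) \frac{2}{3} = \left(- \frac{756}{5}\right) \frac{2}{3} = - \frac{504}{5}$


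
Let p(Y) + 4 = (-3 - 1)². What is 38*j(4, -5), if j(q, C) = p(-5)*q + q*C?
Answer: 1064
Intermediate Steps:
p(Y) = 12 (p(Y) = -4 + (-3 - 1)² = -4 + (-4)² = -4 + 16 = 12)
j(q, C) = 12*q + C*q (j(q, C) = 12*q + q*C = 12*q + C*q)
38*j(4, -5) = 38*(4*(12 - 5)) = 38*(4*7) = 38*28 = 1064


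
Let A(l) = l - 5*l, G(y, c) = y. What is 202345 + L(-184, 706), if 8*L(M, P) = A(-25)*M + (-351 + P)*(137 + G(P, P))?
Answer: 1899625/8 ≈ 2.3745e+5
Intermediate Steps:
A(l) = -4*l
L(M, P) = 25*M/2 + (-351 + P)*(137 + P)/8 (L(M, P) = ((-4*(-25))*M + (-351 + P)*(137 + P))/8 = (100*M + (-351 + P)*(137 + P))/8 = 25*M/2 + (-351 + P)*(137 + P)/8)
202345 + L(-184, 706) = 202345 + (-48087/8 - 107/4*706 + (1/8)*706**2 + (25/2)*(-184)) = 202345 + (-48087/8 - 37771/2 + (1/8)*498436 - 2300) = 202345 + (-48087/8 - 37771/2 + 124609/2 - 2300) = 202345 + 280865/8 = 1899625/8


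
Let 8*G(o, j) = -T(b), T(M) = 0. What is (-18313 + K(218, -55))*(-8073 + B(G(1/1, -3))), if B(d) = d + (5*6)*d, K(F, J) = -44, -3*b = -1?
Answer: 148196061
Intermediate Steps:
b = 1/3 (b = -1/3*(-1) = 1/3 ≈ 0.33333)
G(o, j) = 0 (G(o, j) = (-1*0)/8 = (1/8)*0 = 0)
B(d) = 31*d (B(d) = d + 30*d = 31*d)
(-18313 + K(218, -55))*(-8073 + B(G(1/1, -3))) = (-18313 - 44)*(-8073 + 31*0) = -18357*(-8073 + 0) = -18357*(-8073) = 148196061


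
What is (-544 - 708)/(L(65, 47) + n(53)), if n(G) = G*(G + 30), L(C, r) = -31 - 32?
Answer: -313/1084 ≈ -0.28875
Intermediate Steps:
L(C, r) = -63
n(G) = G*(30 + G)
(-544 - 708)/(L(65, 47) + n(53)) = (-544 - 708)/(-63 + 53*(30 + 53)) = -1252/(-63 + 53*83) = -1252/(-63 + 4399) = -1252/4336 = -1252*1/4336 = -313/1084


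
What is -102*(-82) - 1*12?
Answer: 8352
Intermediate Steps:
-102*(-82) - 1*12 = 8364 - 12 = 8352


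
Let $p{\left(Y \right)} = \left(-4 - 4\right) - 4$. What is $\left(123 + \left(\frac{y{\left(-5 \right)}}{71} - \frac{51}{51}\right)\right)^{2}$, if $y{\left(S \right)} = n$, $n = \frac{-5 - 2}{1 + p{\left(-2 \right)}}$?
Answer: $\frac{9079993521}{609961} \approx 14886.0$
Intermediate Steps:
$p{\left(Y \right)} = -12$ ($p{\left(Y \right)} = -8 - 4 = -12$)
$n = \frac{7}{11}$ ($n = \frac{-5 - 2}{1 - 12} = - \frac{7}{-11} = \left(-7\right) \left(- \frac{1}{11}\right) = \frac{7}{11} \approx 0.63636$)
$y{\left(S \right)} = \frac{7}{11}$
$\left(123 + \left(\frac{y{\left(-5 \right)}}{71} - \frac{51}{51}\right)\right)^{2} = \left(123 + \left(\frac{7}{11 \cdot 71} - \frac{51}{51}\right)\right)^{2} = \left(123 + \left(\frac{7}{11} \cdot \frac{1}{71} - 1\right)\right)^{2} = \left(123 + \left(\frac{7}{781} - 1\right)\right)^{2} = \left(123 - \frac{774}{781}\right)^{2} = \left(\frac{95289}{781}\right)^{2} = \frac{9079993521}{609961}$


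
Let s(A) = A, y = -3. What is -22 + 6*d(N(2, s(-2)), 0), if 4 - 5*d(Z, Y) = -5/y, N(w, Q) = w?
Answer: -96/5 ≈ -19.200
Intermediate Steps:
d(Z, Y) = 7/15 (d(Z, Y) = ⅘ - (-1)/(-3) = ⅘ - (-1)*(-1)/3 = ⅘ - ⅕*5/3 = ⅘ - ⅓ = 7/15)
-22 + 6*d(N(2, s(-2)), 0) = -22 + 6*(7/15) = -22 + 14/5 = -96/5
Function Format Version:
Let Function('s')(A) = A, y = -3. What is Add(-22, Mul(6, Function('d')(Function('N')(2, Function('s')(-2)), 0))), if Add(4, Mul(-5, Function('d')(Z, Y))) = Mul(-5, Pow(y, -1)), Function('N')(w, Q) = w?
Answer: Rational(-96, 5) ≈ -19.200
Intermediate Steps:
Function('d')(Z, Y) = Rational(7, 15) (Function('d')(Z, Y) = Add(Rational(4, 5), Mul(Rational(-1, 5), Mul(-5, Pow(-3, -1)))) = Add(Rational(4, 5), Mul(Rational(-1, 5), Mul(-5, Rational(-1, 3)))) = Add(Rational(4, 5), Mul(Rational(-1, 5), Rational(5, 3))) = Add(Rational(4, 5), Rational(-1, 3)) = Rational(7, 15))
Add(-22, Mul(6, Function('d')(Function('N')(2, Function('s')(-2)), 0))) = Add(-22, Mul(6, Rational(7, 15))) = Add(-22, Rational(14, 5)) = Rational(-96, 5)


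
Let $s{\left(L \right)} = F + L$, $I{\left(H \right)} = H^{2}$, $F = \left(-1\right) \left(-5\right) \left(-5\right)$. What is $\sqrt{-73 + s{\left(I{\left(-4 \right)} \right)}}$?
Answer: $i \sqrt{82} \approx 9.0554 i$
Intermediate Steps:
$F = -25$ ($F = 5 \left(-5\right) = -25$)
$s{\left(L \right)} = -25 + L$
$\sqrt{-73 + s{\left(I{\left(-4 \right)} \right)}} = \sqrt{-73 - \left(25 - \left(-4\right)^{2}\right)} = \sqrt{-73 + \left(-25 + 16\right)} = \sqrt{-73 - 9} = \sqrt{-82} = i \sqrt{82}$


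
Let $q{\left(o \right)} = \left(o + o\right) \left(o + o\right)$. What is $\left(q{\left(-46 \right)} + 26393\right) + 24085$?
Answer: $58942$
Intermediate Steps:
$q{\left(o \right)} = 4 o^{2}$ ($q{\left(o \right)} = 2 o 2 o = 4 o^{2}$)
$\left(q{\left(-46 \right)} + 26393\right) + 24085 = \left(4 \left(-46\right)^{2} + 26393\right) + 24085 = \left(4 \cdot 2116 + 26393\right) + 24085 = \left(8464 + 26393\right) + 24085 = 34857 + 24085 = 58942$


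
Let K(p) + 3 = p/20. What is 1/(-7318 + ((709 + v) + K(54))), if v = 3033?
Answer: -10/35763 ≈ -0.00027962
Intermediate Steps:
K(p) = -3 + p/20
1/(-7318 + ((709 + v) + K(54))) = 1/(-7318 + ((709 + 3033) + (-3 + (1/20)*54))) = 1/(-7318 + (3742 + (-3 + 27/10))) = 1/(-7318 + (3742 - 3/10)) = 1/(-7318 + 37417/10) = 1/(-35763/10) = -10/35763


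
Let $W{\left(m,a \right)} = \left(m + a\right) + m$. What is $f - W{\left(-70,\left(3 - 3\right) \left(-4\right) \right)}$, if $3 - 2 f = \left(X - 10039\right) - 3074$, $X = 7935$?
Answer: $\frac{5461}{2} \approx 2730.5$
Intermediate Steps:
$W{\left(m,a \right)} = a + 2 m$ ($W{\left(m,a \right)} = \left(a + m\right) + m = a + 2 m$)
$f = \frac{5181}{2}$ ($f = \frac{3}{2} - \frac{\left(7935 - 10039\right) - 3074}{2} = \frac{3}{2} - \frac{-2104 - 3074}{2} = \frac{3}{2} - -2589 = \frac{3}{2} + 2589 = \frac{5181}{2} \approx 2590.5$)
$f - W{\left(-70,\left(3 - 3\right) \left(-4\right) \right)} = \frac{5181}{2} - \left(\left(3 - 3\right) \left(-4\right) + 2 \left(-70\right)\right) = \frac{5181}{2} - \left(0 \left(-4\right) - 140\right) = \frac{5181}{2} - \left(0 - 140\right) = \frac{5181}{2} - -140 = \frac{5181}{2} + 140 = \frac{5461}{2}$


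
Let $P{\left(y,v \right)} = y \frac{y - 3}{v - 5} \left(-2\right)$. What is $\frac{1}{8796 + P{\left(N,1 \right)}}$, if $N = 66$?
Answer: $\frac{1}{10875} \approx 9.1954 \cdot 10^{-5}$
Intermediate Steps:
$P{\left(y,v \right)} = - \frac{2 y \left(-3 + y\right)}{-5 + v}$ ($P{\left(y,v \right)} = y \frac{-3 + y}{-5 + v} \left(-2\right) = \frac{y \left(-3 + y\right)}{-5 + v} \left(-2\right) = - \frac{2 y \left(-3 + y\right)}{-5 + v}$)
$\frac{1}{8796 + P{\left(N,1 \right)}} = \frac{1}{8796 + 2 \cdot 66 \frac{1}{-5 + 1} \left(3 - 66\right)} = \frac{1}{8796 + 2 \cdot 66 \frac{1}{-4} \left(3 - 66\right)} = \frac{1}{8796 + 2 \cdot 66 \left(- \frac{1}{4}\right) \left(-63\right)} = \frac{1}{8796 + 2079} = \frac{1}{10875}$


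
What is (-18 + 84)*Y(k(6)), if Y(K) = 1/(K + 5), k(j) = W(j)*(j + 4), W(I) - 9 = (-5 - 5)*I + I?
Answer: -66/445 ≈ -0.14831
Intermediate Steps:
W(I) = 9 - 9*I (W(I) = 9 + ((-5 - 5)*I + I) = 9 + (-10*I + I) = 9 - 9*I)
k(j) = (4 + j)*(9 - 9*j) (k(j) = (9 - 9*j)*(j + 4) = (9 - 9*j)*(4 + j) = (4 + j)*(9 - 9*j))
Y(K) = 1/(5 + K)
(-18 + 84)*Y(k(6)) = (-18 + 84)/(5 - 9*(-1 + 6)*(4 + 6)) = 66/(5 - 9*5*10) = 66/(5 - 450) = 66/(-445) = 66*(-1/445) = -66/445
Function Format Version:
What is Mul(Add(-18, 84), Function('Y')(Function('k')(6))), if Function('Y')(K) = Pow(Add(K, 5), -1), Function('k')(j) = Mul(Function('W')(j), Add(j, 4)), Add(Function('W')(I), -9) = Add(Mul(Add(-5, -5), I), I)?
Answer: Rational(-66, 445) ≈ -0.14831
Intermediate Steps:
Function('W')(I) = Add(9, Mul(-9, I)) (Function('W')(I) = Add(9, Add(Mul(Add(-5, -5), I), I)) = Add(9, Add(Mul(-10, I), I)) = Add(9, Mul(-9, I)))
Function('k')(j) = Mul(Add(4, j), Add(9, Mul(-9, j))) (Function('k')(j) = Mul(Add(9, Mul(-9, j)), Add(j, 4)) = Mul(Add(9, Mul(-9, j)), Add(4, j)) = Mul(Add(4, j), Add(9, Mul(-9, j))))
Function('Y')(K) = Pow(Add(5, K), -1)
Mul(Add(-18, 84), Function('Y')(Function('k')(6))) = Mul(Add(-18, 84), Pow(Add(5, Mul(-9, Add(-1, 6), Add(4, 6))), -1)) = Mul(66, Pow(Add(5, Mul(-9, 5, 10)), -1)) = Mul(66, Pow(Add(5, -450), -1)) = Mul(66, Pow(-445, -1)) = Mul(66, Rational(-1, 445)) = Rational(-66, 445)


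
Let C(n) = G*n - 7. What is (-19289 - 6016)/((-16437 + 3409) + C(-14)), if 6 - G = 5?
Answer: 25305/13049 ≈ 1.9392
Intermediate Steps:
G = 1 (G = 6 - 1*5 = 6 - 5 = 1)
C(n) = -7 + n (C(n) = 1*n - 7 = n - 7 = -7 + n)
(-19289 - 6016)/((-16437 + 3409) + C(-14)) = (-19289 - 6016)/((-16437 + 3409) + (-7 - 14)) = -25305/(-13028 - 21) = -25305/(-13049) = -25305*(-1/13049) = 25305/13049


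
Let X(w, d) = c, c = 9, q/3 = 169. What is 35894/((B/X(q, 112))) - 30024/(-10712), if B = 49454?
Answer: 309079728/33109453 ≈ 9.3351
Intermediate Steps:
q = 507 (q = 3*169 = 507)
X(w, d) = 9
35894/((B/X(q, 112))) - 30024/(-10712) = 35894/((49454/9)) - 30024/(-10712) = 35894/((49454*(⅑))) - 30024*(-1/10712) = 35894/(49454/9) + 3753/1339 = 35894*(9/49454) + 3753/1339 = 161523/24727 + 3753/1339 = 309079728/33109453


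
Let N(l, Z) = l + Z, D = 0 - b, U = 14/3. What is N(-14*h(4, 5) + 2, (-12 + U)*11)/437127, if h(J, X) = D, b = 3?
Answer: -110/1311381 ≈ -8.3881e-5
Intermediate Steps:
U = 14/3 (U = 14*(1/3) = 14/3 ≈ 4.6667)
D = -3 (D = 0 - 1*3 = 0 - 3 = -3)
h(J, X) = -3
N(l, Z) = Z + l
N(-14*h(4, 5) + 2, (-12 + U)*11)/437127 = ((-12 + 14/3)*11 + (-14*(-3) + 2))/437127 = (-22/3*11 + (42 + 2))*(1/437127) = (-242/3 + 44)*(1/437127) = -110/3*1/437127 = -110/1311381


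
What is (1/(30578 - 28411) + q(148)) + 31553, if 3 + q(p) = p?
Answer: 68689567/2167 ≈ 31698.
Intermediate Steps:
q(p) = -3 + p
(1/(30578 - 28411) + q(148)) + 31553 = (1/(30578 - 28411) + (-3 + 148)) + 31553 = (1/2167 + 145) + 31553 = 314216/2167 + 31553 = 68689567/2167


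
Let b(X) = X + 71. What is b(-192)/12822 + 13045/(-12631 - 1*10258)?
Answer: -170032559/293482758 ≈ -0.57936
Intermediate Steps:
b(X) = 71 + X
b(-192)/12822 + 13045/(-12631 - 1*10258) = (71 - 192)/12822 + 13045/(-12631 - 1*10258) = -121*1/12822 + 13045/(-12631 - 10258) = -121/12822 + 13045/(-22889) = -121/12822 + 13045*(-1/22889) = -121/12822 - 13045/22889 = -170032559/293482758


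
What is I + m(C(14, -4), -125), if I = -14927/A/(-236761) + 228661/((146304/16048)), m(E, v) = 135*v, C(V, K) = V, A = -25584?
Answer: 18939637917221971/2307828794544 ≈ 8206.7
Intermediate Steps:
I = 57884248825151971/2307828794544 (I = -14927/(-25584)/(-236761) + 228661/((146304/16048)) = -14927*(-1/25584)*(-1/236761) + 228661/((146304*(1/16048))) = (14927/25584)*(-1/236761) + 228661/(9144/1003) = -14927/6057293424 + 228661*(1003/9144) = -14927/6057293424 + 229346983/9144 = 57884248825151971/2307828794544 ≈ 25082.)
I + m(C(14, -4), -125) = 57884248825151971/2307828794544 + 135*(-125) = 57884248825151971/2307828794544 - 16875 = 18939637917221971/2307828794544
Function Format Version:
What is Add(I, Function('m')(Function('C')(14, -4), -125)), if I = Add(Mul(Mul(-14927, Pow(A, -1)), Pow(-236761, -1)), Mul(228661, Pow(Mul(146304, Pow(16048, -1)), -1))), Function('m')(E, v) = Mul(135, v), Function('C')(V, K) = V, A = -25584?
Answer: Rational(18939637917221971, 2307828794544) ≈ 8206.7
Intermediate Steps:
I = Rational(57884248825151971, 2307828794544) (I = Add(Mul(Mul(-14927, Pow(-25584, -1)), Pow(-236761, -1)), Mul(228661, Pow(Mul(146304, Pow(16048, -1)), -1))) = Add(Mul(Mul(-14927, Rational(-1, 25584)), Rational(-1, 236761)), Mul(228661, Pow(Mul(146304, Rational(1, 16048)), -1))) = Add(Mul(Rational(14927, 25584), Rational(-1, 236761)), Mul(228661, Pow(Rational(9144, 1003), -1))) = Add(Rational(-14927, 6057293424), Mul(228661, Rational(1003, 9144))) = Add(Rational(-14927, 6057293424), Rational(229346983, 9144)) = Rational(57884248825151971, 2307828794544) ≈ 25082.)
Add(I, Function('m')(Function('C')(14, -4), -125)) = Add(Rational(57884248825151971, 2307828794544), Mul(135, -125)) = Add(Rational(57884248825151971, 2307828794544), -16875) = Rational(18939637917221971, 2307828794544)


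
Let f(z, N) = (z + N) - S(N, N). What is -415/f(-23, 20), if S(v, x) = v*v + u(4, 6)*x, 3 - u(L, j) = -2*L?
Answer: 415/623 ≈ 0.66613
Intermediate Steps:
u(L, j) = 3 + 2*L (u(L, j) = 3 - (-2)*L = 3 + 2*L)
S(v, x) = v² + 11*x (S(v, x) = v*v + (3 + 2*4)*x = v² + (3 + 8)*x = v² + 11*x)
f(z, N) = z - N² - 10*N (f(z, N) = (z + N) - (N² + 11*N) = (N + z) + (-N² - 11*N) = z - N² - 10*N)
-415/f(-23, 20) = -415/(-23 - 1*20² - 10*20) = -415/(-23 - 1*400 - 200) = -415/(-23 - 400 - 200) = -415/(-623) = -415*(-1/623) = 415/623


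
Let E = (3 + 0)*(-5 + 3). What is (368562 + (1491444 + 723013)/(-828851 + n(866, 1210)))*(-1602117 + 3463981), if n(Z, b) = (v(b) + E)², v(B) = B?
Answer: 425980713574397368/620765 ≈ 6.8622e+11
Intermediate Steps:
E = -6 (E = 3*(-2) = -6)
n(Z, b) = (-6 + b)² (n(Z, b) = (b - 6)² = (-6 + b)²)
(368562 + (1491444 + 723013)/(-828851 + n(866, 1210)))*(-1602117 + 3463981) = (368562 + (1491444 + 723013)/(-828851 + (-6 + 1210)²))*(-1602117 + 3463981) = (368562 + 2214457/(-828851 + 1204²))*1861864 = (368562 + 2214457/(-828851 + 1449616))*1861864 = (368562 + 2214457/620765)*1861864 = (228792604387/620765)*1861864 = 425980713574397368/620765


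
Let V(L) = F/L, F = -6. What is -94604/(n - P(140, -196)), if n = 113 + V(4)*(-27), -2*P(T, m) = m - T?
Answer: 189208/29 ≈ 6524.4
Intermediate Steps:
V(L) = -6/L
P(T, m) = T/2 - m/2 (P(T, m) = -(m - T)/2 = T/2 - m/2)
n = 307/2 (n = 113 - 6/4*(-27) = 113 - 6*¼*(-27) = 113 - 3/2*(-27) = 113 + 81/2 = 307/2 ≈ 153.50)
-94604/(n - P(140, -196)) = -94604/(307/2 - ((½)*140 - ½*(-196))) = -94604/(307/2 - (70 + 98)) = -94604/(307/2 - 1*168) = -94604/(307/2 - 168) = -94604/(-29/2) = -94604*(-2/29) = 189208/29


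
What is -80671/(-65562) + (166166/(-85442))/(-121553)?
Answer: 59845588145867/48636380267958 ≈ 1.2305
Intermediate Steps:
-80671/(-65562) + (166166/(-85442))/(-121553) = -80671*(-1/65562) + (166166*(-1/85442))*(-1/121553) = 80671/65562 - 11869/6103*(-1/121553) = 80671/65562 + 11869/741837959 = 59845588145867/48636380267958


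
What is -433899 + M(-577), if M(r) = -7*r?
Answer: -429860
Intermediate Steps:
-433899 + M(-577) = -433899 - 7*(-577) = -433899 + 4039 = -429860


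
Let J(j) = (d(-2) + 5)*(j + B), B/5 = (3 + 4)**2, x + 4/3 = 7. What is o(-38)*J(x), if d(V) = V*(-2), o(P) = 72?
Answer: 162432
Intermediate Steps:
x = 17/3 (x = -4/3 + 7 = 17/3 ≈ 5.6667)
B = 245 (B = 5*(3 + 4)**2 = 5*7**2 = 5*49 = 245)
d(V) = -2*V
J(j) = 2205 + 9*j (J(j) = (-2*(-2) + 5)*(j + 245) = (4 + 5)*(245 + j) = 9*(245 + j) = 2205 + 9*j)
o(-38)*J(x) = 72*(2205 + 9*(17/3)) = 72*(2205 + 51) = 72*2256 = 162432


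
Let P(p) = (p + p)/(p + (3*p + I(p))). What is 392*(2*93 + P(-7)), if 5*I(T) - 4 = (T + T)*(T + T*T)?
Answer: 13203932/181 ≈ 72950.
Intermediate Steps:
I(T) = ⅘ + 2*T*(T + T²)/5 (I(T) = ⅘ + ((T + T)*(T + T*T))/5 = ⅘ + ((2*T)*(T + T²))/5 = ⅘ + (2*T*(T + T²))/5 = ⅘ + 2*T*(T + T²)/5)
P(p) = 2*p/(⅘ + 4*p + 2*p²/5 + 2*p³/5) (P(p) = (p + p)/(p + (3*p + (⅘ + 2*p²/5 + 2*p³/5))) = (2*p)/(p + (⅘ + 3*p + 2*p²/5 + 2*p³/5)) = (2*p)/(⅘ + 4*p + 2*p²/5 + 2*p³/5) = 2*p/(⅘ + 4*p + 2*p²/5 + 2*p³/5))
392*(2*93 + P(-7)) = 392*(2*93 + 5*(-7)/(2 + (-7)² + (-7)³ + 10*(-7))) = 392*(186 + 5*(-7)/(2 + 49 - 343 - 70)) = 392*(186 + 5*(-7)/(-362)) = 392*(186 + 5*(-7)*(-1/362)) = 392*(186 + 35/362) = 392*(67367/362) = 13203932/181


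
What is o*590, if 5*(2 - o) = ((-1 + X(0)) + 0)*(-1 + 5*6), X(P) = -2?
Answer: 11446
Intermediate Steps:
o = 97/5 (o = 2 - ((-1 - 2) + 0)*(-1 + 5*6)/5 = 2 - (-3 + 0)*(-1 + 30)/5 = 2 - (-3)*29/5 = 2 - ⅕*(-87) = 2 + 87/5 = 97/5 ≈ 19.400)
o*590 = (97/5)*590 = 11446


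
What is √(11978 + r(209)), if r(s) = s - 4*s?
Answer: √11351 ≈ 106.54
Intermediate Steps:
r(s) = -3*s
√(11978 + r(209)) = √(11978 - 3*209) = √(11978 - 627) = √11351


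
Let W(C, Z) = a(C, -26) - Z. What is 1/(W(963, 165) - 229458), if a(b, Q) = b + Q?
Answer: -1/228686 ≈ -4.3728e-6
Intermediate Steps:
a(b, Q) = Q + b
W(C, Z) = -26 + C - Z (W(C, Z) = (-26 + C) - Z = -26 + C - Z)
1/(W(963, 165) - 229458) = 1/((-26 + 963 - 1*165) - 229458) = 1/((-26 + 963 - 165) - 229458) = 1/(772 - 229458) = 1/(-228686) = -1/228686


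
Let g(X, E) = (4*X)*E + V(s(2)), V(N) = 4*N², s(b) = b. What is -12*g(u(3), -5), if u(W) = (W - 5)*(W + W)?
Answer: -3072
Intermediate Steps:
u(W) = 2*W*(-5 + W) (u(W) = (-5 + W)*(2*W) = 2*W*(-5 + W))
g(X, E) = 16 + 4*E*X (g(X, E) = (4*X)*E + 4*2² = 4*E*X + 4*4 = 4*E*X + 16 = 16 + 4*E*X)
-12*g(u(3), -5) = -12*(16 + 4*(-5)*(2*3*(-5 + 3))) = -12*(16 + 4*(-5)*(2*3*(-2))) = -12*(16 + 4*(-5)*(-12)) = -12*(16 + 240) = -12*256 = -3072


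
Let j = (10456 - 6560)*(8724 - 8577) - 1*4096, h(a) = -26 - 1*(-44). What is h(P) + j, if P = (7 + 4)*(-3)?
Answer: 568634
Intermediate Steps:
P = -33 (P = 11*(-3) = -33)
h(a) = 18 (h(a) = -26 + 44 = 18)
j = 568616 (j = 3896*147 - 4096 = 572712 - 4096 = 568616)
h(P) + j = 18 + 568616 = 568634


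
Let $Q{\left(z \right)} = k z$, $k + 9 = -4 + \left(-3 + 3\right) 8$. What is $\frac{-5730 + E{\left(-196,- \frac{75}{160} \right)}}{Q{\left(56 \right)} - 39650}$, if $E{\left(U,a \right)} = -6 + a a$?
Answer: $\frac{451803}{3180544} \approx 0.14205$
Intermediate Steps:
$k = -13$ ($k = -9 - \left(4 - \left(-3 + 3\right) 8\right) = -9 + \left(-4 + 0 \cdot 8\right) = -9 + \left(-4 + 0\right) = -9 - 4 = -13$)
$E{\left(U,a \right)} = -6 + a^{2}$
$Q{\left(z \right)} = - 13 z$
$\frac{-5730 + E{\left(-196,- \frac{75}{160} \right)}}{Q{\left(56 \right)} - 39650} = \frac{-5730 - \left(6 - \left(- \frac{75}{160}\right)^{2}\right)}{\left(-13\right) 56 - 39650} = \frac{-5730 - \left(6 - \left(\left(-75\right) \frac{1}{160}\right)^{2}\right)}{-728 - 39650} = \frac{-5730 - \left(6 - \left(- \frac{15}{32}\right)^{2}\right)}{-40378} = \left(-5730 + \left(-6 + \frac{225}{1024}\right)\right) \left(- \frac{1}{40378}\right) = \left(-5730 - \frac{5919}{1024}\right) \left(- \frac{1}{40378}\right) = \left(- \frac{5873439}{1024}\right) \left(- \frac{1}{40378}\right) = \frac{451803}{3180544}$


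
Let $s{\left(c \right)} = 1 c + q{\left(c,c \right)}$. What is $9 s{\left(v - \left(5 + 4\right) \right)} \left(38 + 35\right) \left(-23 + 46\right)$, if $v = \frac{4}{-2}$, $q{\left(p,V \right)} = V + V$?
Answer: $-498663$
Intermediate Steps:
$q{\left(p,V \right)} = 2 V$
$v = -2$ ($v = 4 \left(- \frac{1}{2}\right) = -2$)
$s{\left(c \right)} = 3 c$ ($s{\left(c \right)} = 1 c + 2 c = c + 2 c = 3 c$)
$9 s{\left(v - \left(5 + 4\right) \right)} \left(38 + 35\right) \left(-23 + 46\right) = 9 \cdot 3 \left(-2 - \left(5 + 4\right)\right) \left(38 + 35\right) \left(-23 + 46\right) = 9 \cdot 3 \left(-2 - 9\right) 73 \cdot 23 = 9 \cdot 3 \left(-2 - 9\right) 1679 = 9 \cdot 3 \left(-11\right) 1679 = 9 \left(-33\right) 1679 = \left(-297\right) 1679 = -498663$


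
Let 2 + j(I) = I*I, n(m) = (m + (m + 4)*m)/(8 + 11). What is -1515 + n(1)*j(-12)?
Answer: -27933/19 ≈ -1470.2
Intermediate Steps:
n(m) = m/19 + m*(4 + m)/19 (n(m) = (m + (4 + m)*m)/19 = (m + m*(4 + m))*(1/19) = m/19 + m*(4 + m)/19)
j(I) = -2 + I² (j(I) = -2 + I*I = -2 + I²)
-1515 + n(1)*j(-12) = -1515 + ((1/19)*1*(5 + 1))*(-2 + (-12)²) = -1515 + ((1/19)*1*6)*(-2 + 144) = -1515 + (6/19)*142 = -1515 + 852/19 = -27933/19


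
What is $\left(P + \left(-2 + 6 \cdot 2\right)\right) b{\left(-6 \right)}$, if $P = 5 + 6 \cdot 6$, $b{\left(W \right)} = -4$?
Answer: $-204$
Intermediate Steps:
$P = 41$ ($P = 5 + 36 = 41$)
$\left(P + \left(-2 + 6 \cdot 2\right)\right) b{\left(-6 \right)} = \left(41 + \left(-2 + 6 \cdot 2\right)\right) \left(-4\right) = \left(41 + \left(-2 + 12\right)\right) \left(-4\right) = \left(41 + 10\right) \left(-4\right) = 51 \left(-4\right) = -204$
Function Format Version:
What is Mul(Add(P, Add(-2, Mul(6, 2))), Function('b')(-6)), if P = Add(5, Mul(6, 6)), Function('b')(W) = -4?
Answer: -204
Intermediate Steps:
P = 41 (P = Add(5, 36) = 41)
Mul(Add(P, Add(-2, Mul(6, 2))), Function('b')(-6)) = Mul(Add(41, Add(-2, Mul(6, 2))), -4) = Mul(Add(41, Add(-2, 12)), -4) = Mul(Add(41, 10), -4) = Mul(51, -4) = -204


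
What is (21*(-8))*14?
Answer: -2352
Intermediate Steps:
(21*(-8))*14 = -168*14 = -2352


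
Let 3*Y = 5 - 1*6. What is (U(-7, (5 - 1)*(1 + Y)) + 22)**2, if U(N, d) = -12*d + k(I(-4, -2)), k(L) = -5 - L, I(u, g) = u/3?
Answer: 1681/9 ≈ 186.78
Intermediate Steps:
Y = -1/3 (Y = (5 - 1*6)/3 = (5 - 6)/3 = (1/3)*(-1) = -1/3 ≈ -0.33333)
I(u, g) = u/3 (I(u, g) = u*(1/3) = u/3)
U(N, d) = -11/3 - 12*d (U(N, d) = -12*d + (-5 - (-4)/3) = -12*d + (-5 - 1*(-4/3)) = -12*d + (-5 + 4/3) = -12*d - 11/3 = -11/3 - 12*d)
(U(-7, (5 - 1)*(1 + Y)) + 22)**2 = ((-11/3 - 12*(5 - 1)*(1 - 1/3)) + 22)**2 = ((-11/3 - 48*2/3) + 22)**2 = ((-11/3 - 12*8/3) + 22)**2 = ((-11/3 - 32) + 22)**2 = (-107/3 + 22)**2 = (-41/3)**2 = 1681/9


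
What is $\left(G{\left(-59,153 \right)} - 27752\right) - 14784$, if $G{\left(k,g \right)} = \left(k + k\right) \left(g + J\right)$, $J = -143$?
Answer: $-43716$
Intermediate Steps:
$G{\left(k,g \right)} = 2 k \left(-143 + g\right)$ ($G{\left(k,g \right)} = \left(k + k\right) \left(g - 143\right) = 2 k \left(-143 + g\right)$)
$\left(G{\left(-59,153 \right)} - 27752\right) - 14784 = \left(2 \left(-59\right) \left(-143 + 153\right) - 27752\right) - 14784 = \left(2 \left(-59\right) 10 - 27752\right) - 14784 = \left(-1180 - 27752\right) - 14784 = -28932 - 14784 = -43716$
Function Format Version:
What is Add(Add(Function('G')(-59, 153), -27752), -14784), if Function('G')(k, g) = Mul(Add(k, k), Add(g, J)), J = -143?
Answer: -43716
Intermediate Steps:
Function('G')(k, g) = Mul(2, k, Add(-143, g)) (Function('G')(k, g) = Mul(Add(k, k), Add(g, -143)) = Mul(Mul(2, k), Add(-143, g)) = Mul(2, k, Add(-143, g)))
Add(Add(Function('G')(-59, 153), -27752), -14784) = Add(Add(Mul(2, -59, Add(-143, 153)), -27752), -14784) = Add(Add(Mul(2, -59, 10), -27752), -14784) = Add(Add(-1180, -27752), -14784) = Add(-28932, -14784) = -43716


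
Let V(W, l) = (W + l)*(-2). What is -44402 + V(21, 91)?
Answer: -44626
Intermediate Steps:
V(W, l) = -2*W - 2*l
-44402 + V(21, 91) = -44402 + (-2*21 - 2*91) = -44402 + (-42 - 182) = -44402 - 224 = -44626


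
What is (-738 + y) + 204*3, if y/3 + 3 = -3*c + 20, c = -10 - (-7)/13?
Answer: 132/13 ≈ 10.154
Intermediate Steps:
c = -123/13 (c = -10 - (-7)/13 = -10 - 1*(-7/13) = -10 + 7/13 = -123/13 ≈ -9.4615)
y = 1770/13 (y = -9 + 3*(-3*(-123/13) + 20) = -9 + 3*(369/13 + 20) = -9 + 3*(629/13) = -9 + 1887/13 = 1770/13 ≈ 136.15)
(-738 + y) + 204*3 = (-738 + 1770/13) + 204*3 = -7824/13 + 612 = 132/13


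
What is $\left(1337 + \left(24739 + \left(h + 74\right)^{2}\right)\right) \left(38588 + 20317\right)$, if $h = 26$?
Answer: $2125056780$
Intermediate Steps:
$\left(1337 + \left(24739 + \left(h + 74\right)^{2}\right)\right) \left(38588 + 20317\right) = \left(1337 + \left(24739 + \left(26 + 74\right)^{2}\right)\right) \left(38588 + 20317\right) = \left(1337 + \left(24739 + 100^{2}\right)\right) 58905 = \left(1337 + \left(24739 + 10000\right)\right) 58905 = \left(1337 + 34739\right) 58905 = 36076 \cdot 58905 = 2125056780$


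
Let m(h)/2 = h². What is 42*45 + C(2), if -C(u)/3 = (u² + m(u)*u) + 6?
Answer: 1812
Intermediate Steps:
m(h) = 2*h²
C(u) = -18 - 6*u³ - 3*u² (C(u) = -3*((u² + (2*u²)*u) + 6) = -3*((u² + 2*u³) + 6) = -3*(6 + u² + 2*u³) = -18 - 6*u³ - 3*u²)
42*45 + C(2) = 42*45 + (-18 - 6*2³ - 3*2²) = 1890 + (-18 - 6*8 - 3*4) = 1890 + (-18 - 48 - 12) = 1890 - 78 = 1812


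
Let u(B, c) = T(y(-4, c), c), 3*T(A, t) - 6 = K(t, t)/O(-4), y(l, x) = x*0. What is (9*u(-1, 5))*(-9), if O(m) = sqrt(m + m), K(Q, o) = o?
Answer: -162 + 135*I*sqrt(2)/4 ≈ -162.0 + 47.73*I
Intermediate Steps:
y(l, x) = 0
O(m) = sqrt(2)*sqrt(m) (O(m) = sqrt(2*m) = sqrt(2)*sqrt(m))
T(A, t) = 2 - I*t*sqrt(2)/12 (T(A, t) = 2 + (t/((sqrt(2)*sqrt(-4))))/3 = 2 + (t/((sqrt(2)*(2*I))))/3 = 2 + (t/((2*I*sqrt(2))))/3 = 2 + (t*(-I*sqrt(2)/4))/3 = 2 + (-I*t*sqrt(2)/4)/3 = 2 - I*t*sqrt(2)/12)
u(B, c) = 2 - I*c*sqrt(2)/12
(9*u(-1, 5))*(-9) = (9*(2 - 1/12*I*5*sqrt(2)))*(-9) = (9*(2 - 5*I*sqrt(2)/12))*(-9) = (18 - 15*I*sqrt(2)/4)*(-9) = -162 + 135*I*sqrt(2)/4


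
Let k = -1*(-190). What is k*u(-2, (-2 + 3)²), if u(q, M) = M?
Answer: 190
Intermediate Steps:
k = 190
k*u(-2, (-2 + 3)²) = 190*(-2 + 3)² = 190*1² = 190*1 = 190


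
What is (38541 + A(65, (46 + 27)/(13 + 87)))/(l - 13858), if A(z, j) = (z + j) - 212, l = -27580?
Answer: -3839473/4143800 ≈ -0.92656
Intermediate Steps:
A(z, j) = -212 + j + z (A(z, j) = (j + z) - 212 = -212 + j + z)
(38541 + A(65, (46 + 27)/(13 + 87)))/(l - 13858) = (38541 + (-212 + (46 + 27)/(13 + 87) + 65))/(-27580 - 13858) = (38541 + (-212 + 73/100 + 65))/(-41438) = (38541 + (-212 + 73*(1/100) + 65))*(-1/41438) = (38541 + (-212 + 73/100 + 65))*(-1/41438) = (38541 - 14627/100)*(-1/41438) = (3839473/100)*(-1/41438) = -3839473/4143800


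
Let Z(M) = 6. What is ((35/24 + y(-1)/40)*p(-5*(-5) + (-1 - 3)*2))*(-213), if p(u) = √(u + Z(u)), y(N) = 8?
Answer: -14129*√23/40 ≈ -1694.0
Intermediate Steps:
p(u) = √(6 + u) (p(u) = √(u + 6) = √(6 + u))
((35/24 + y(-1)/40)*p(-5*(-5) + (-1 - 3)*2))*(-213) = ((35/24 + 8/40)*√(6 + (-5*(-5) + (-1 - 3)*2)))*(-213) = ((35*(1/24) + 8*(1/40))*√(6 + (25 - 4*2)))*(-213) = ((35/24 + ⅕)*√(6 + (25 - 8)))*(-213) = (199*√(6 + 17)/120)*(-213) = (199*√23/120)*(-213) = -14129*√23/40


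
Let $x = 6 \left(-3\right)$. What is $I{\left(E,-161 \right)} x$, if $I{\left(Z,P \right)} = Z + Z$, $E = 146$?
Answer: $-5256$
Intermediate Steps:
$I{\left(Z,P \right)} = 2 Z$
$x = -18$
$I{\left(E,-161 \right)} x = 2 \cdot 146 \left(-18\right) = 292 \left(-18\right) = -5256$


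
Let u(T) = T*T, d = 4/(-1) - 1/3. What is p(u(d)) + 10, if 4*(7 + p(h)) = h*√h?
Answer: 2521/108 ≈ 23.343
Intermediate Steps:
d = -13/3 (d = 4*(-1) - 1*⅓ = -4 - ⅓ = -13/3 ≈ -4.3333)
u(T) = T²
p(h) = -7 + h^(3/2)/4 (p(h) = -7 + (h*√h)/4 = -7 + h^(3/2)/4)
p(u(d)) + 10 = (-7 + ((-13/3)²)^(3/2)/4) + 10 = (-7 + (169/9)^(3/2)/4) + 10 = (-7 + (¼)*(2197/27)) + 10 = (-7 + 2197/108) + 10 = 1441/108 + 10 = 2521/108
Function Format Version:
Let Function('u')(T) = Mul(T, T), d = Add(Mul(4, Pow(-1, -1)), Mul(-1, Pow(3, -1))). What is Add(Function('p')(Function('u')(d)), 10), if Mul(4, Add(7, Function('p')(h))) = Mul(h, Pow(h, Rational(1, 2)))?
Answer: Rational(2521, 108) ≈ 23.343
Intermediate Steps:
d = Rational(-13, 3) (d = Add(Mul(4, -1), Mul(-1, Rational(1, 3))) = Add(-4, Rational(-1, 3)) = Rational(-13, 3) ≈ -4.3333)
Function('u')(T) = Pow(T, 2)
Function('p')(h) = Add(-7, Mul(Rational(1, 4), Pow(h, Rational(3, 2)))) (Function('p')(h) = Add(-7, Mul(Rational(1, 4), Mul(h, Pow(h, Rational(1, 2))))) = Add(-7, Mul(Rational(1, 4), Pow(h, Rational(3, 2)))))
Add(Function('p')(Function('u')(d)), 10) = Add(Add(-7, Mul(Rational(1, 4), Pow(Pow(Rational(-13, 3), 2), Rational(3, 2)))), 10) = Add(Add(-7, Mul(Rational(1, 4), Pow(Rational(169, 9), Rational(3, 2)))), 10) = Add(Add(-7, Mul(Rational(1, 4), Rational(2197, 27))), 10) = Add(Add(-7, Rational(2197, 108)), 10) = Add(Rational(1441, 108), 10) = Rational(2521, 108)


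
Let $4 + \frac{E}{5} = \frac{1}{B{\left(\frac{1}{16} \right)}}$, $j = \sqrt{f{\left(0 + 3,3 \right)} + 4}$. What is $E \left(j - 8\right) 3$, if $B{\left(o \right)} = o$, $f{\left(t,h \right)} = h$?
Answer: $-1440 + 180 \sqrt{7} \approx -963.76$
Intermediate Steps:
$j = \sqrt{7}$ ($j = \sqrt{3 + 4} = \sqrt{7} \approx 2.6458$)
$E = 60$ ($E = -20 + \frac{5}{\frac{1}{16}} = -20 + 5 \frac{1}{\frac{1}{16}} = -20 + 5 \cdot 16 = -20 + 80 = 60$)
$E \left(j - 8\right) 3 = 60 \left(\sqrt{7} - 8\right) 3 = 60 \left(-8 + \sqrt{7}\right) 3 = 60 \left(-24 + 3 \sqrt{7}\right) = -1440 + 180 \sqrt{7}$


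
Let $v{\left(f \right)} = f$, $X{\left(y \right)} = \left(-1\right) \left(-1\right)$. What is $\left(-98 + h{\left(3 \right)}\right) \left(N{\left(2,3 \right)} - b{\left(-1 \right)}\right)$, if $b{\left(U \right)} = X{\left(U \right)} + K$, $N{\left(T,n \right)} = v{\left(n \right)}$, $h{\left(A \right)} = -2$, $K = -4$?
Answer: $-600$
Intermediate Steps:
$X{\left(y \right)} = 1$
$N{\left(T,n \right)} = n$
$b{\left(U \right)} = -3$ ($b{\left(U \right)} = 1 - 4 = -3$)
$\left(-98 + h{\left(3 \right)}\right) \left(N{\left(2,3 \right)} - b{\left(-1 \right)}\right) = \left(-98 - 2\right) \left(3 - -3\right) = - 100 \left(3 + 3\right) = \left(-100\right) 6 = -600$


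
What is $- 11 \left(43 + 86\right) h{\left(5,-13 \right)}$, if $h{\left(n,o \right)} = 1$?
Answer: $-1419$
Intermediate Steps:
$- 11 \left(43 + 86\right) h{\left(5,-13 \right)} = - 11 \left(43 + 86\right) 1 = \left(-11\right) 129 \cdot 1 = \left(-1419\right) 1 = -1419$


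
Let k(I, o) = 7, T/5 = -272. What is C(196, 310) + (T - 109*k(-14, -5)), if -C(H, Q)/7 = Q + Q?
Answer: -6463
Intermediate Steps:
T = -1360 (T = 5*(-272) = -1360)
C(H, Q) = -14*Q (C(H, Q) = -7*(Q + Q) = -14*Q)
C(196, 310) + (T - 109*k(-14, -5)) = -14*310 + (-1360 - 109*7) = -4340 + (-1360 - 763) = -4340 - 2123 = -6463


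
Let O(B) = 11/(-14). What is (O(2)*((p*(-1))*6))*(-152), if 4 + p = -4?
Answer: 40128/7 ≈ 5732.6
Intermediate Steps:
p = -8 (p = -4 - 4 = -8)
O(B) = -11/14 (O(B) = 11*(-1/14) = -11/14)
(O(2)*((p*(-1))*6))*(-152) = -11*(-8*(-1))*6/14*(-152) = -44*6/7*(-152) = -11/14*48*(-152) = -264/7*(-152) = 40128/7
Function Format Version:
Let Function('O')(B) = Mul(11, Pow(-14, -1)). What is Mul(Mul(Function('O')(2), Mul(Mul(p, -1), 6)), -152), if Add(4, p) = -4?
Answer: Rational(40128, 7) ≈ 5732.6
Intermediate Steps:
p = -8 (p = Add(-4, -4) = -8)
Function('O')(B) = Rational(-11, 14) (Function('O')(B) = Mul(11, Rational(-1, 14)) = Rational(-11, 14))
Mul(Mul(Function('O')(2), Mul(Mul(p, -1), 6)), -152) = Mul(Mul(Rational(-11, 14), Mul(Mul(-8, -1), 6)), -152) = Mul(Mul(Rational(-11, 14), Mul(8, 6)), -152) = Mul(Mul(Rational(-11, 14), 48), -152) = Mul(Rational(-264, 7), -152) = Rational(40128, 7)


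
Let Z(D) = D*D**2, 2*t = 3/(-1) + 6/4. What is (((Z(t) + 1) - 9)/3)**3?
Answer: -156590819/7077888 ≈ -22.124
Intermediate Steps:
t = -3/4 (t = (3/(-1) + 6/4)/2 = (3*(-1) + 6*(1/4))/2 = (-3 + 3/2)/2 = (1/2)*(-3/2) = -3/4 ≈ -0.75000)
Z(D) = D**3
(((Z(t) + 1) - 9)/3)**3 = ((((-3/4)**3 + 1) - 9)/3)**3 = (((-27/64 + 1) - 9)*(1/3))**3 = ((37/64 - 9)*(1/3))**3 = (-539/64*1/3)**3 = (-539/192)**3 = -156590819/7077888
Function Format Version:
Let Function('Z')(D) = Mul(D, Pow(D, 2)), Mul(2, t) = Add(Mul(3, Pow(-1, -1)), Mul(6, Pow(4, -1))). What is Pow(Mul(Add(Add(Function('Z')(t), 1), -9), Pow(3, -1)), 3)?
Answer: Rational(-156590819, 7077888) ≈ -22.124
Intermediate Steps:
t = Rational(-3, 4) (t = Mul(Rational(1, 2), Add(Mul(3, Pow(-1, -1)), Mul(6, Pow(4, -1)))) = Mul(Rational(1, 2), Add(Mul(3, -1), Mul(6, Rational(1, 4)))) = Mul(Rational(1, 2), Add(-3, Rational(3, 2))) = Mul(Rational(1, 2), Rational(-3, 2)) = Rational(-3, 4) ≈ -0.75000)
Function('Z')(D) = Pow(D, 3)
Pow(Mul(Add(Add(Function('Z')(t), 1), -9), Pow(3, -1)), 3) = Pow(Mul(Add(Add(Pow(Rational(-3, 4), 3), 1), -9), Pow(3, -1)), 3) = Pow(Mul(Add(Add(Rational(-27, 64), 1), -9), Rational(1, 3)), 3) = Pow(Mul(Add(Rational(37, 64), -9), Rational(1, 3)), 3) = Pow(Mul(Rational(-539, 64), Rational(1, 3)), 3) = Pow(Rational(-539, 192), 3) = Rational(-156590819, 7077888)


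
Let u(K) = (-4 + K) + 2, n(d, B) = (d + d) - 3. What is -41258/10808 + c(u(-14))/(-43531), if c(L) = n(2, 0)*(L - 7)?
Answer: -128268101/33605932 ≈ -3.8168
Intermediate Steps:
n(d, B) = -3 + 2*d (n(d, B) = 2*d - 3 = -3 + 2*d)
u(K) = -2 + K
c(L) = -7 + L (c(L) = (-3 + 2*2)*(L - 7) = (-3 + 4)*(-7 + L) = 1*(-7 + L) = -7 + L)
-41258/10808 + c(u(-14))/(-43531) = -41258/10808 + (-7 + (-2 - 14))/(-43531) = -41258*1/10808 + (-7 - 16)*(-1/43531) = -2947/772 - 23*(-1/43531) = -2947/772 + 23/43531 = -128268101/33605932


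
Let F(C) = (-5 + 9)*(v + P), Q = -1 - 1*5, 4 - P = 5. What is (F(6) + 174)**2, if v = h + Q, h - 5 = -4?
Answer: 22500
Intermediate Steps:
P = -1 (P = 4 - 1*5 = 4 - 5 = -1)
Q = -6 (Q = -1 - 5 = -6)
h = 1 (h = 5 - 4 = 1)
v = -5 (v = 1 - 6 = -5)
F(C) = -24 (F(C) = (-5 + 9)*(-5 - 1) = 4*(-6) = -24)
(F(6) + 174)**2 = (-24 + 174)**2 = 150**2 = 22500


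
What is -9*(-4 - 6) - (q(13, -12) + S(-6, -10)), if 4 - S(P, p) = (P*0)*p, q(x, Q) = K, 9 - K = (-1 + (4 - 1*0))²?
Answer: 86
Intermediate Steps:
K = 0 (K = 9 - (-1 + (4 - 1*0))² = 9 - (-1 + (4 + 0))² = 9 - (-1 + 4)² = 9 - 1*3² = 9 - 1*9 = 9 - 9 = 0)
q(x, Q) = 0
S(P, p) = 4 (S(P, p) = 4 - P*0*p = 4 - 0*p = 4 - 1*0 = 4 + 0 = 4)
-9*(-4 - 6) - (q(13, -12) + S(-6, -10)) = -9*(-4 - 6) - (0 + 4) = -9*(-10) - 1*4 = 90 - 4 = 86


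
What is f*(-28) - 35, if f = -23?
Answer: 609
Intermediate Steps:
f*(-28) - 35 = -23*(-28) - 35 = 644 - 35 = 609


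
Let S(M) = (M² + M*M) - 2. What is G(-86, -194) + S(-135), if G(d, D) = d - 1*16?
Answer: 36346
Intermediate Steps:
S(M) = -2 + 2*M² (S(M) = (M² + M²) - 2 = 2*M² - 2 = -2 + 2*M²)
G(d, D) = -16 + d (G(d, D) = d - 16 = -16 + d)
G(-86, -194) + S(-135) = (-16 - 86) + (-2 + 2*(-135)²) = -102 + (-2 + 2*18225) = -102 + (-2 + 36450) = -102 + 36448 = 36346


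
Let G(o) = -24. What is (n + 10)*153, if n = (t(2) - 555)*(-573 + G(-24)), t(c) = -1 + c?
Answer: 50604444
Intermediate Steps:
n = 330738 (n = ((-1 + 2) - 555)*(-573 - 24) = (1 - 555)*(-597) = -554*(-597) = 330738)
(n + 10)*153 = (330738 + 10)*153 = 330748*153 = 50604444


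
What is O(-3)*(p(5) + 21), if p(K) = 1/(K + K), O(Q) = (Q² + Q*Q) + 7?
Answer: 1055/2 ≈ 527.50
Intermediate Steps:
O(Q) = 7 + 2*Q² (O(Q) = (Q² + Q²) + 7 = 2*Q² + 7 = 7 + 2*Q²)
p(K) = 1/(2*K)
O(-3)*(p(5) + 21) = (7 + 2*(-3)²)*((½)/5 + 21) = (7 + 2*9)*((½)*(⅕) + 21) = (7 + 18)*(⅒ + 21) = 25*(211/10) = 1055/2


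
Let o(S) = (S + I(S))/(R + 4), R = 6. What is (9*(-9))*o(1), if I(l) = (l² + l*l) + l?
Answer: -162/5 ≈ -32.400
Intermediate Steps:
I(l) = l + 2*l² (I(l) = (l² + l²) + l = 2*l² + l = l + 2*l²)
o(S) = S/10 + S*(1 + 2*S)/10 (o(S) = (S + S*(1 + 2*S))/(6 + 4) = (S + S*(1 + 2*S))/10 = (S + S*(1 + 2*S))*(⅒) = S/10 + S*(1 + 2*S)/10)
(9*(-9))*o(1) = (9*(-9))*((⅕)*1*(1 + 1)) = -81*2/5 = -81*⅖ = -162/5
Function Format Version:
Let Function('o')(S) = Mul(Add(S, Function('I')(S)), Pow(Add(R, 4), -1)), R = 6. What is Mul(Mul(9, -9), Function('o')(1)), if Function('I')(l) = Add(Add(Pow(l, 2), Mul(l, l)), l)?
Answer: Rational(-162, 5) ≈ -32.400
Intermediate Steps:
Function('I')(l) = Add(l, Mul(2, Pow(l, 2))) (Function('I')(l) = Add(Add(Pow(l, 2), Pow(l, 2)), l) = Add(Mul(2, Pow(l, 2)), l) = Add(l, Mul(2, Pow(l, 2))))
Function('o')(S) = Add(Mul(Rational(1, 10), S), Mul(Rational(1, 10), S, Add(1, Mul(2, S)))) (Function('o')(S) = Mul(Add(S, Mul(S, Add(1, Mul(2, S)))), Pow(Add(6, 4), -1)) = Mul(Add(S, Mul(S, Add(1, Mul(2, S)))), Pow(10, -1)) = Mul(Add(S, Mul(S, Add(1, Mul(2, S)))), Rational(1, 10)) = Add(Mul(Rational(1, 10), S), Mul(Rational(1, 10), S, Add(1, Mul(2, S)))))
Mul(Mul(9, -9), Function('o')(1)) = Mul(Mul(9, -9), Mul(Rational(1, 5), 1, Add(1, 1))) = Mul(-81, Mul(Rational(1, 5), 1, 2)) = Mul(-81, Rational(2, 5)) = Rational(-162, 5)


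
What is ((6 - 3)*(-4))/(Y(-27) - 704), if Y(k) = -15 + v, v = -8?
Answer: 12/727 ≈ 0.016506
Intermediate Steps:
Y(k) = -23 (Y(k) = -15 - 8 = -23)
((6 - 3)*(-4))/(Y(-27) - 704) = ((6 - 3)*(-4))/(-23 - 704) = (3*(-4))/(-727) = -1/727*(-12) = 12/727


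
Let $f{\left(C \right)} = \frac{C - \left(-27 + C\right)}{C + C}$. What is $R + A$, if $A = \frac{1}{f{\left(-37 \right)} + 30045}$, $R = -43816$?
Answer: $- \frac{97416244174}{2223303} \approx -43816.0$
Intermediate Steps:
$f{\left(C \right)} = \frac{27}{2 C}$
$A = \frac{74}{2223303}$ ($A = \frac{1}{\frac{27}{2 \left(-37\right)} + 30045} = \frac{1}{\frac{27}{2} \left(- \frac{1}{37}\right) + 30045} = \frac{1}{- \frac{27}{74} + 30045} = \frac{1}{\frac{2223303}{74}} = \frac{74}{2223303} \approx 3.3284 \cdot 10^{-5}$)
$R + A = -43816 + \frac{74}{2223303} = - \frac{97416244174}{2223303}$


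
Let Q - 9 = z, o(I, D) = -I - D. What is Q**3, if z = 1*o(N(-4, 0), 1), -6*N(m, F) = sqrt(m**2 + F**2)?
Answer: 17576/27 ≈ 650.96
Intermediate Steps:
N(m, F) = -sqrt(F**2 + m**2)/6 (N(m, F) = -sqrt(m**2 + F**2)/6 = -sqrt(F**2 + m**2)/6)
o(I, D) = -D - I
z = -1/3 (z = 1*(-1*1 - (-1)*sqrt(0**2 + (-4)**2)/6) = 1*(-1 - (-1)*sqrt(0 + 16)/6) = 1*(-1 - (-1)*sqrt(16)/6) = 1*(-1 - (-1)*4/6) = 1*(-1 - 1*(-2/3)) = 1*(-1 + 2/3) = 1*(-1/3) = -1/3 ≈ -0.33333)
Q = 26/3 (Q = 9 - 1/3 = 26/3 ≈ 8.6667)
Q**3 = (26/3)**3 = 17576/27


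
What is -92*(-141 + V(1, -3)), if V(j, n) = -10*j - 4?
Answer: 14260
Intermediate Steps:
V(j, n) = -4 - 10*j
-92*(-141 + V(1, -3)) = -92*(-141 + (-4 - 10*1)) = -92*(-141 + (-4 - 10)) = -92*(-141 - 14) = -92*(-155) = 14260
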